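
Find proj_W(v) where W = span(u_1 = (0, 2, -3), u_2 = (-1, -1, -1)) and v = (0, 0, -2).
proj_W(v) = (-10/19, 6/19, -34/19)

Set up U = [u_1 | ... | u_2] ∈ R^(3×2). The projector onto W = col(U) is P = U (U^T U)^(-1) U^T.
Compute U^T U =
  [13, 1]
  [1, 3],
and U^T v = (6, 2).
Solve U^T U · c = U^T v for the coefficients: c = (8/19, 10/19). The projection is proj_W(v) = U c.
Check: (v - proj_W(v)) · u_1 = 0  (should be 0).
Check: (v - proj_W(v)) · u_2 = 0  (should be 0).
Result: proj_W(v) = (-10/19, 6/19, -34/19).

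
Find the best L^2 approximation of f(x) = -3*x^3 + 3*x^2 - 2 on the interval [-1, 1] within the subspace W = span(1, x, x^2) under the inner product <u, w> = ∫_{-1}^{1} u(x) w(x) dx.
g(x) = 3*x^2 - 9*x/5 - 2

The best approximation g ∈ W is the orthogonal projection of f onto W. Writing g = a_0 + a_1 x + a_2 x^2, the coefficients solve the normal equations G · a = b where
  G_{ij} = <φ_i, φ_j> and b_i = <f, φ_i>, with φ_0 = 1, φ_1 = x, φ_2 = x^2.
G =
  [2, 0, 2/3]
  [0, 2/3, 0]
  [2/3, 0, 2/5],
b = (-2, -6/5, -2/15).
Solving gives a_0 = -2, a_1 = -9/5, a_2 = 3, so
  g(x) = 3*x^2 - 9*x/5 - 2.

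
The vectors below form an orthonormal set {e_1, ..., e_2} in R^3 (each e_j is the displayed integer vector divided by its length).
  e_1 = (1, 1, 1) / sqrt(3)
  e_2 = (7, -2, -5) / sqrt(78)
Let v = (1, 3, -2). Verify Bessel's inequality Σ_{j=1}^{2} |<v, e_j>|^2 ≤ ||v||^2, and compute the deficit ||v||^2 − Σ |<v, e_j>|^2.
Σ |<v, e_j>|^2 = 75/26; ||v||^2 = 14; deficit = 289/26

Write each e_j = u_j / sqrt(<u_j, u_j>) where u_j is the displayed integer vector. Then <v, e_j> = <v, u_j> / sqrt(<u_j, u_j>), so |<v, e_j>|^2 = <v, u_j>^2 / <u_j, u_j>.
Coefficients: <v, e_1> = 2/sqrt(3), <v, e_2> = 11/sqrt(78).
Square and sum: Σ |<v, e_j>|^2 = 75/26.
Compute ||v||^2 = v·v = 14.
Deficit = 14 − 75/26 = 289/26 ≥ 0, confirming Bessel's inequality. (The deficit equals ||v − Σ <v,e_j> e_j||^2, the squared distance from v to span{e_j}.)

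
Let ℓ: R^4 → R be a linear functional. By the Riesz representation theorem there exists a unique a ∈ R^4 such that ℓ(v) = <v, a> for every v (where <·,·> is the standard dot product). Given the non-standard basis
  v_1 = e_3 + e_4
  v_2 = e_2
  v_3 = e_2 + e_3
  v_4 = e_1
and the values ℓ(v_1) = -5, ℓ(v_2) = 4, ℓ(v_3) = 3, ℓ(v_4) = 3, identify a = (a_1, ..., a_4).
a = (3, 4, -1, -4)

Write a = (a_1, ..., a_4) in the standard basis. For each basis vector v_i, ℓ(v_i) = <v_i, a> is a linear equation in the a_j's. Collect the n equations into a matrix system V a = ℓ, where row i of V is v_i (expressed in the standard basis). Since V is invertible (lower-triangular with 1s on the diagonal, up to permutation), solve by back-substitution:
  V =
[[0, 0, 1, 1],
 [0, 1, 0, 0],
 [0, 1, 1, 0],
 [1, 0, 0, 0]]
  V a = (-5, 4, 3, 3)
Solving gives a = (3, 4, -1, -4).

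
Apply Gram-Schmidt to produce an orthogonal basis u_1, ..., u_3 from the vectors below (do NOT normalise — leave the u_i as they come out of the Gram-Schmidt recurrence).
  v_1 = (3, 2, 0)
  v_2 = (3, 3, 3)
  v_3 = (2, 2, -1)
Orthogonal basis:
  u_1 = (3, 2, 0)
  u_2 = (-6/13, 9/13, 3)
  u_3 = (-3/7, 9/14, -3/14)

Apply the Gram-Schmidt recurrence
  u_1 = v_1
  u_i = v_i − Σ_{j<i} ((v_i · u_j) / (u_j · u_j)) · u_j.

Step by step this gives:
  u_1 = (3, 2, 0)
  u_2 = (-6/13, 9/13, 3)
  u_3 = (-3/7, 9/14, -3/14)

Orthogonality check:
  u_2 · u_1 = 0 (should be 0)
  u_3 · u_1 = 0 (should be 0)
  u_3 · u_2 = 0 (should be 0)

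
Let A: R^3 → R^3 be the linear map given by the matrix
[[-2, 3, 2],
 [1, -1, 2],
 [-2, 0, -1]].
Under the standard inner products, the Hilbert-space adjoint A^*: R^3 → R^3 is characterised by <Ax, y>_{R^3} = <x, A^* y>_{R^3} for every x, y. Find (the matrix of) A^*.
A^* = A^T =
[[-2, 1, -2],
 [3, -1, 0],
 [2, 2, -1]]

For real matrices with standard dot products, the defining identity <Ax, y> = <x, A^* y> gives (Ax)^T y = x^T (A^*) y, i.e. x^T A^T y = x^T (A^*) y. Since this holds for all x, y, we must have A^* = A^T. Therefore
A^* =
[[-2, 1, -2],
 [3, -1, 0],
 [2, 2, -1]].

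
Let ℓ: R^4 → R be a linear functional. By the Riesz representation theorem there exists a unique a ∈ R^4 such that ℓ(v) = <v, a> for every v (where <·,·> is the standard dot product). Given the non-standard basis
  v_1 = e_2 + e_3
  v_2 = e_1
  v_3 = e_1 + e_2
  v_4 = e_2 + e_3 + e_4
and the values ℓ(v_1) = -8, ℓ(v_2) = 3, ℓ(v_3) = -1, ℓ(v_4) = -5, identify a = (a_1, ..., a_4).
a = (3, -4, -4, 3)

Write a = (a_1, ..., a_4) in the standard basis. For each basis vector v_i, ℓ(v_i) = <v_i, a> is a linear equation in the a_j's. Collect the n equations into a matrix system V a = ℓ, where row i of V is v_i (expressed in the standard basis). Since V is invertible (lower-triangular with 1s on the diagonal, up to permutation), solve by back-substitution:
  V =
[[0, 1, 1, 0],
 [1, 0, 0, 0],
 [1, 1, 0, 0],
 [0, 1, 1, 1]]
  V a = (-8, 3, -1, -5)
Solving gives a = (3, -4, -4, 3).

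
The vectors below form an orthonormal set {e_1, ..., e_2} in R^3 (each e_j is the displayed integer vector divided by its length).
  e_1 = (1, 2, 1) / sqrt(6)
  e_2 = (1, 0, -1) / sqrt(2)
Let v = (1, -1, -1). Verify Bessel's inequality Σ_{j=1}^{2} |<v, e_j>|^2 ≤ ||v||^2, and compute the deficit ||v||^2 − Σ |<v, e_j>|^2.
Σ |<v, e_j>|^2 = 8/3; ||v||^2 = 3; deficit = 1/3

Write each e_j = u_j / sqrt(<u_j, u_j>) where u_j is the displayed integer vector. Then <v, e_j> = <v, u_j> / sqrt(<u_j, u_j>), so |<v, e_j>|^2 = <v, u_j>^2 / <u_j, u_j>.
Coefficients: <v, e_1> = -2/sqrt(6), <v, e_2> = 2/sqrt(2).
Square and sum: Σ |<v, e_j>|^2 = 8/3.
Compute ||v||^2 = v·v = 3.
Deficit = 3 − 8/3 = 1/3 ≥ 0, confirming Bessel's inequality. (The deficit equals ||v − Σ <v,e_j> e_j||^2, the squared distance from v to span{e_j}.)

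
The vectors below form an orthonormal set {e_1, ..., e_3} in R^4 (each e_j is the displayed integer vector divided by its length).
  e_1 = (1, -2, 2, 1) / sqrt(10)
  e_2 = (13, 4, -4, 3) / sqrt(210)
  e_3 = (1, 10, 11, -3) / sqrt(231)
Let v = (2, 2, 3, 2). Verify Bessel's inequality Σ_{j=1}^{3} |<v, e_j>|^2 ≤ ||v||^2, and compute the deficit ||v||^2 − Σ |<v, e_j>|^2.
Σ |<v, e_j>|^2 = 195/11; ||v||^2 = 21; deficit = 36/11

Write each e_j = u_j / sqrt(<u_j, u_j>) where u_j is the displayed integer vector. Then <v, e_j> = <v, u_j> / sqrt(<u_j, u_j>), so |<v, e_j>|^2 = <v, u_j>^2 / <u_j, u_j>.
Coefficients: <v, e_1> = 6/sqrt(10), <v, e_2> = 28/sqrt(210), <v, e_3> = 49/sqrt(231).
Square and sum: Σ |<v, e_j>|^2 = 195/11.
Compute ||v||^2 = v·v = 21.
Deficit = 21 − 195/11 = 36/11 ≥ 0, confirming Bessel's inequality. (The deficit equals ||v − Σ <v,e_j> e_j||^2, the squared distance from v to span{e_j}.)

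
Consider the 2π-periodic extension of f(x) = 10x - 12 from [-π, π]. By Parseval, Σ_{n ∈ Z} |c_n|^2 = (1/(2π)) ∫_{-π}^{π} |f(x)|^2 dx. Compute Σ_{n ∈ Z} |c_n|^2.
Σ |c_n|^2 = 100π^2/3 + 144

Expand and integrate term by term over [-π, π]:
  ∫ (10x)^2 dx = 100·(2π^3/3); ∫ 2·10·(-12)·x dx = 0 (odd integrand); ∫ (-12)^2 dx = 144·2π.
So (1/(2π)) ∫_{-π}^{π} (10x - 12)^2 dx = 100π^2/3 + 144 = 100π^2/3 + 144.
Parseval ⇒ Σ |c_n|^2 = 100π^2/3 + 144.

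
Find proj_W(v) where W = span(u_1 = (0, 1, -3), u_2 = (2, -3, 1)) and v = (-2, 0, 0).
proj_W(v) = (-10/13, 12/13, 4/13)

Set up U = [u_1 | ... | u_2] ∈ R^(3×2). The projector onto W = col(U) is P = U (U^T U)^(-1) U^T.
Compute U^T U =
  [10, -6]
  [-6, 14],
and U^T v = (0, -4).
Solve U^T U · c = U^T v for the coefficients: c = (-3/13, -5/13). The projection is proj_W(v) = U c.
Check: (v - proj_W(v)) · u_1 = 0  (should be 0).
Check: (v - proj_W(v)) · u_2 = 0  (should be 0).
Result: proj_W(v) = (-10/13, 12/13, 4/13).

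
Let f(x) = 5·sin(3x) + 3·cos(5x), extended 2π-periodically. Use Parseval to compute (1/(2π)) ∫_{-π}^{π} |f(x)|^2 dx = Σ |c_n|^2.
Σ |c_n|^2 = 17

Expand |f|^2 and use orthogonality of {sin(nx), cos(mx)} on [-π, π]:
  ∫_{-π}^{π} sin(nx)^2 dx = π, ∫ cos(mx)^2 dx = π, and cross terms integrate to 0.
So ∫_{-π}^{π} f(x)^2 dx = 5^2 · π + 3^2 · π = (25 + 9)π.
Divide by 2π: (25 + 9)/2 = 17.
By Parseval, this equals Σ |c_n|^2.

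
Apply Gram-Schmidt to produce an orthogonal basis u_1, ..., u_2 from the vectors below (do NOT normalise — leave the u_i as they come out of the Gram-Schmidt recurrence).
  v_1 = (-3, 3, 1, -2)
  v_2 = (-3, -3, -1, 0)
Orthogonal basis:
  u_1 = (-3, 3, 1, -2)
  u_2 = (-72/23, -66/23, -22/23, -2/23)

Apply the Gram-Schmidt recurrence
  u_1 = v_1
  u_i = v_i − Σ_{j<i} ((v_i · u_j) / (u_j · u_j)) · u_j.

Step by step this gives:
  u_1 = (-3, 3, 1, -2)
  u_2 = (-72/23, -66/23, -22/23, -2/23)

Orthogonality check:
  u_2 · u_1 = 0 (should be 0)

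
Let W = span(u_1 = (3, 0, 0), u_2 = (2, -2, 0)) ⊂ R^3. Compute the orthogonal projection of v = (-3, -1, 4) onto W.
proj_W(v) = (-3, -1, 0)

Set up U = [u_1 | ... | u_2] ∈ R^(3×2). The projector onto W = col(U) is P = U (U^T U)^(-1) U^T.
Compute U^T U =
  [9, 6]
  [6, 8],
and U^T v = (-9, -4).
Solve U^T U · c = U^T v for the coefficients: c = (-4/3, 1/2). The projection is proj_W(v) = U c.
Check: (v - proj_W(v)) · u_1 = 0  (should be 0).
Check: (v - proj_W(v)) · u_2 = 0  (should be 0).
Result: proj_W(v) = (-3, -1, 0).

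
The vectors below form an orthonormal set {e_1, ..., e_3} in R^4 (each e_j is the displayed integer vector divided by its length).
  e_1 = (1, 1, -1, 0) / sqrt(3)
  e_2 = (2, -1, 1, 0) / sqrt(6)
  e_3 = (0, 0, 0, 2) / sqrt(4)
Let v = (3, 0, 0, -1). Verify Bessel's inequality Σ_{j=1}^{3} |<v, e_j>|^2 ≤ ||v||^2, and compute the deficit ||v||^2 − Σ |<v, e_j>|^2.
Σ |<v, e_j>|^2 = 10; ||v||^2 = 10; deficit = 0

Write each e_j = u_j / sqrt(<u_j, u_j>) where u_j is the displayed integer vector. Then <v, e_j> = <v, u_j> / sqrt(<u_j, u_j>), so |<v, e_j>|^2 = <v, u_j>^2 / <u_j, u_j>.
Coefficients: <v, e_1> = 3/sqrt(3), <v, e_2> = 6/sqrt(6), <v, e_3> = -2/sqrt(4).
Square and sum: Σ |<v, e_j>|^2 = 10.
Compute ||v||^2 = v·v = 10.
Deficit = 10 − 10 = 0 ≥ 0, confirming Bessel's inequality. (The deficit equals ||v − Σ <v,e_j> e_j||^2, the squared distance from v to span{e_j}.)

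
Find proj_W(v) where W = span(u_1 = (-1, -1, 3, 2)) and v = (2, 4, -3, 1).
proj_W(v) = (13/15, 13/15, -13/5, -26/15)

Set up U = [u_1 | ... | u_1] ∈ R^(4×1). The projector onto W = col(U) is P = U (U^T U)^(-1) U^T.
Compute U^T U =
  [15],
and U^T v = (-13).
Solve U^T U · c = U^T v for the coefficients: c = (-13/15). The projection is proj_W(v) = U c.
Check: (v - proj_W(v)) · u_1 = 0  (should be 0).
Result: proj_W(v) = (13/15, 13/15, -13/5, -26/15).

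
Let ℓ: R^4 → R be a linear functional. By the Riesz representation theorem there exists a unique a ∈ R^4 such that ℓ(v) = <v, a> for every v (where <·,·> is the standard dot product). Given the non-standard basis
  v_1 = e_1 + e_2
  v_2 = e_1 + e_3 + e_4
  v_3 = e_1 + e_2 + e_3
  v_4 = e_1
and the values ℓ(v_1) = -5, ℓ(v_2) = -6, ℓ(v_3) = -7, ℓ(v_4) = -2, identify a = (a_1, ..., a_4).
a = (-2, -3, -2, -2)

Write a = (a_1, ..., a_4) in the standard basis. For each basis vector v_i, ℓ(v_i) = <v_i, a> is a linear equation in the a_j's. Collect the n equations into a matrix system V a = ℓ, where row i of V is v_i (expressed in the standard basis). Since V is invertible (lower-triangular with 1s on the diagonal, up to permutation), solve by back-substitution:
  V =
[[1, 1, 0, 0],
 [1, 0, 1, 1],
 [1, 1, 1, 0],
 [1, 0, 0, 0]]
  V a = (-5, -6, -7, -2)
Solving gives a = (-2, -3, -2, -2).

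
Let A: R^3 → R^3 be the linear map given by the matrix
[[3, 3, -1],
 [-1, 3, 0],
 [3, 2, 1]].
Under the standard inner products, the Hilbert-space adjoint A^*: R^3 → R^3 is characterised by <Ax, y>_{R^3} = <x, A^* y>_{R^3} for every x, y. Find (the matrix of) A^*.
A^* = A^T =
[[3, -1, 3],
 [3, 3, 2],
 [-1, 0, 1]]

For real matrices with standard dot products, the defining identity <Ax, y> = <x, A^* y> gives (Ax)^T y = x^T (A^*) y, i.e. x^T A^T y = x^T (A^*) y. Since this holds for all x, y, we must have A^* = A^T. Therefore
A^* =
[[3, -1, 3],
 [3, 3, 2],
 [-1, 0, 1]].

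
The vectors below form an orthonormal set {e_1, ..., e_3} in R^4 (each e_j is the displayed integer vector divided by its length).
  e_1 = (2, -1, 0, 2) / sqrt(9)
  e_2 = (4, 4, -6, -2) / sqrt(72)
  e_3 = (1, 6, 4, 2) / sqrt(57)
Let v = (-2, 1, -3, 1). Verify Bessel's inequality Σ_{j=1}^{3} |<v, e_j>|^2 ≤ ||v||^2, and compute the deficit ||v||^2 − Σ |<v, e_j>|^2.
Σ |<v, e_j>|^2 = 69/19; ||v||^2 = 15; deficit = 216/19

Write each e_j = u_j / sqrt(<u_j, u_j>) where u_j is the displayed integer vector. Then <v, e_j> = <v, u_j> / sqrt(<u_j, u_j>), so |<v, e_j>|^2 = <v, u_j>^2 / <u_j, u_j>.
Coefficients: <v, e_1> = -3/sqrt(9), <v, e_2> = 12/sqrt(72), <v, e_3> = -6/sqrt(57).
Square and sum: Σ |<v, e_j>|^2 = 69/19.
Compute ||v||^2 = v·v = 15.
Deficit = 15 − 69/19 = 216/19 ≥ 0, confirming Bessel's inequality. (The deficit equals ||v − Σ <v,e_j> e_j||^2, the squared distance from v to span{e_j}.)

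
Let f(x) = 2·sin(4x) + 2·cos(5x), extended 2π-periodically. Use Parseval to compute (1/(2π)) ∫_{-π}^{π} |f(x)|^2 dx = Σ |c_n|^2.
Σ |c_n|^2 = 4

Expand |f|^2 and use orthogonality of {sin(nx), cos(mx)} on [-π, π]:
  ∫_{-π}^{π} sin(nx)^2 dx = π, ∫ cos(mx)^2 dx = π, and cross terms integrate to 0.
So ∫_{-π}^{π} f(x)^2 dx = 2^2 · π + 2^2 · π = (4 + 4)π.
Divide by 2π: (4 + 4)/2 = 4.
By Parseval, this equals Σ |c_n|^2.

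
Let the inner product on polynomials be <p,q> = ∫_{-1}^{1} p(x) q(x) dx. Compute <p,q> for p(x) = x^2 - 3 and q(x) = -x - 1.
<p,q> = 16/3

Expand the product: p(x)·q(x) = -x^3 - x^2 + 3*x + 3.
∫_{-1}^{1} of each monomial x^k gives [2/(k+1) if k even, 0 if k odd]. Integrating term-by-term (or equivalently evaluating the antiderivative F(x) = -x^4/4 - x^3/3 + 3*x^2/2 + 3*x at the endpoints):
  F(1) − F(−1) = 47/12 − (-17/12) = 16/3.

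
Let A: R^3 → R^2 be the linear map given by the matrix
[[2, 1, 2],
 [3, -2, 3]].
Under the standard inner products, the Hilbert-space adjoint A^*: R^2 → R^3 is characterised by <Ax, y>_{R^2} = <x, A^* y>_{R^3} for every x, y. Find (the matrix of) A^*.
A^* = A^T =
[[2, 3],
 [1, -2],
 [2, 3]]

For real matrices with standard dot products, the defining identity <Ax, y> = <x, A^* y> gives (Ax)^T y = x^T (A^*) y, i.e. x^T A^T y = x^T (A^*) y. Since this holds for all x, y, we must have A^* = A^T. Therefore
A^* =
[[2, 3],
 [1, -2],
 [2, 3]].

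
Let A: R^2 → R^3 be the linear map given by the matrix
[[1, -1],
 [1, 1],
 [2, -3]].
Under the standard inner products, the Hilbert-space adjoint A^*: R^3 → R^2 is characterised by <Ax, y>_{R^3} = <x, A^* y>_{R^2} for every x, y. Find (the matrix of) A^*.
A^* = A^T =
[[1, 1, 2],
 [-1, 1, -3]]

For real matrices with standard dot products, the defining identity <Ax, y> = <x, A^* y> gives (Ax)^T y = x^T (A^*) y, i.e. x^T A^T y = x^T (A^*) y. Since this holds for all x, y, we must have A^* = A^T. Therefore
A^* =
[[1, 1, 2],
 [-1, 1, -3]].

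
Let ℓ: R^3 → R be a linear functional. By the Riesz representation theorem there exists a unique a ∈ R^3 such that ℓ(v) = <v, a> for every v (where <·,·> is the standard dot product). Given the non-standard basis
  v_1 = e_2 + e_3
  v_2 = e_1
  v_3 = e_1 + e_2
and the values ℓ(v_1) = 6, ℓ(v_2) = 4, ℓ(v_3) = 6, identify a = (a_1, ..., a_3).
a = (4, 2, 4)

Write a = (a_1, ..., a_3) in the standard basis. For each basis vector v_i, ℓ(v_i) = <v_i, a> is a linear equation in the a_j's. Collect the n equations into a matrix system V a = ℓ, where row i of V is v_i (expressed in the standard basis). Since V is invertible (lower-triangular with 1s on the diagonal, up to permutation), solve by back-substitution:
  V =
[[0, 1, 1],
 [1, 0, 0],
 [1, 1, 0]]
  V a = (6, 4, 6)
Solving gives a = (4, 2, 4).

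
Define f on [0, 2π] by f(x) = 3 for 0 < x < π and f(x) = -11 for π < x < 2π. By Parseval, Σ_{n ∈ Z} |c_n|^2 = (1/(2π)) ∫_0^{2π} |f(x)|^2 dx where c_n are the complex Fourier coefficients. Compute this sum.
Σ |c_n|^2 = 65

Parseval equates the L^2 energy of f (normalised by 1/(2π)) with the ℓ^2 sum of its Fourier coefficients: (1/(2π)) ∫_0^{2π} |f|^2 = Σ |c_n|^2.
Compute the left side: (1/(2π)) [∫_0^π 3^2 dx + ∫_π^{2π} (-11)^2 dx] = (1/(2π)) · (9π + 121π) = (9 + 121)/2 = 65.
So Σ_{n ∈ Z} |c_n|^2 = 65.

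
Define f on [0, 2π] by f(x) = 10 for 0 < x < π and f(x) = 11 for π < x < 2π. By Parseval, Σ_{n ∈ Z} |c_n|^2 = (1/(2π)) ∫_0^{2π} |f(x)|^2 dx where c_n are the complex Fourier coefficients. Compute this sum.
Σ |c_n|^2 = 221/2

Parseval equates the L^2 energy of f (normalised by 1/(2π)) with the ℓ^2 sum of its Fourier coefficients: (1/(2π)) ∫_0^{2π} |f|^2 = Σ |c_n|^2.
Compute the left side: (1/(2π)) [∫_0^π 10^2 dx + ∫_π^{2π} 11^2 dx] = (1/(2π)) · (100π + 121π) = (100 + 121)/2 = 221/2.
So Σ_{n ∈ Z} |c_n|^2 = 221/2.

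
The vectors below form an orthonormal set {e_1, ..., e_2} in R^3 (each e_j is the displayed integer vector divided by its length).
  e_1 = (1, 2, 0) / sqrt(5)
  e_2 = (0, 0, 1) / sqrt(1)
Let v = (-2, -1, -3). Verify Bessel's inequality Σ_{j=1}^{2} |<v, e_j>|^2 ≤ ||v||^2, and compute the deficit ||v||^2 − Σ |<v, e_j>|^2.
Σ |<v, e_j>|^2 = 61/5; ||v||^2 = 14; deficit = 9/5

Write each e_j = u_j / sqrt(<u_j, u_j>) where u_j is the displayed integer vector. Then <v, e_j> = <v, u_j> / sqrt(<u_j, u_j>), so |<v, e_j>|^2 = <v, u_j>^2 / <u_j, u_j>.
Coefficients: <v, e_1> = -4/sqrt(5), <v, e_2> = -3/sqrt(1).
Square and sum: Σ |<v, e_j>|^2 = 61/5.
Compute ||v||^2 = v·v = 14.
Deficit = 14 − 61/5 = 9/5 ≥ 0, confirming Bessel's inequality. (The deficit equals ||v − Σ <v,e_j> e_j||^2, the squared distance from v to span{e_j}.)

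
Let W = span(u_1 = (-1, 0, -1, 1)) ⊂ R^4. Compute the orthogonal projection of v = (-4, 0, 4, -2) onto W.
proj_W(v) = (2/3, 0, 2/3, -2/3)

Set up U = [u_1 | ... | u_1] ∈ R^(4×1). The projector onto W = col(U) is P = U (U^T U)^(-1) U^T.
Compute U^T U =
  [3],
and U^T v = (-2).
Solve U^T U · c = U^T v for the coefficients: c = (-2/3). The projection is proj_W(v) = U c.
Check: (v - proj_W(v)) · u_1 = 0  (should be 0).
Result: proj_W(v) = (2/3, 0, 2/3, -2/3).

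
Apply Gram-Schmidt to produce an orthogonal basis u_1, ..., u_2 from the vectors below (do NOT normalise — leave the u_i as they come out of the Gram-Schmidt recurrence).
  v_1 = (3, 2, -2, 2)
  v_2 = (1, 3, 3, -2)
Orthogonal basis:
  u_1 = (3, 2, -2, 2)
  u_2 = (8/7, 65/21, 61/21, -40/21)

Apply the Gram-Schmidt recurrence
  u_1 = v_1
  u_i = v_i − Σ_{j<i} ((v_i · u_j) / (u_j · u_j)) · u_j.

Step by step this gives:
  u_1 = (3, 2, -2, 2)
  u_2 = (8/7, 65/21, 61/21, -40/21)

Orthogonality check:
  u_2 · u_1 = 0 (should be 0)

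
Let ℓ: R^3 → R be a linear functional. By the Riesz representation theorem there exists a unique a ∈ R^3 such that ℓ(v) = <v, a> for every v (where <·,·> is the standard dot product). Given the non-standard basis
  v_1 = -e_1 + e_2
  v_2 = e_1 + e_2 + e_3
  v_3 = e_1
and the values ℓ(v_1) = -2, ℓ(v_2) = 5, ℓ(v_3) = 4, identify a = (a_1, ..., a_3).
a = (4, 2, -1)

Write a = (a_1, ..., a_3) in the standard basis. For each basis vector v_i, ℓ(v_i) = <v_i, a> is a linear equation in the a_j's. Collect the n equations into a matrix system V a = ℓ, where row i of V is v_i (expressed in the standard basis). Since V is invertible (lower-triangular with 1s on the diagonal, up to permutation), solve by back-substitution:
  V =
[[-1, 1, 0],
 [1, 1, 1],
 [1, 0, 0]]
  V a = (-2, 5, 4)
Solving gives a = (4, 2, -1).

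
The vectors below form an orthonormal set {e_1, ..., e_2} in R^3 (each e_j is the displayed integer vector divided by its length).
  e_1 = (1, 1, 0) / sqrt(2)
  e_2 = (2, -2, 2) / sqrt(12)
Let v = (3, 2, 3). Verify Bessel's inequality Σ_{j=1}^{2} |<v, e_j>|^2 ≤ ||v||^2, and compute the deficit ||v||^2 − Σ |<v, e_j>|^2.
Σ |<v, e_j>|^2 = 107/6; ||v||^2 = 22; deficit = 25/6

Write each e_j = u_j / sqrt(<u_j, u_j>) where u_j is the displayed integer vector. Then <v, e_j> = <v, u_j> / sqrt(<u_j, u_j>), so |<v, e_j>|^2 = <v, u_j>^2 / <u_j, u_j>.
Coefficients: <v, e_1> = 5/sqrt(2), <v, e_2> = 8/sqrt(12).
Square and sum: Σ |<v, e_j>|^2 = 107/6.
Compute ||v||^2 = v·v = 22.
Deficit = 22 − 107/6 = 25/6 ≥ 0, confirming Bessel's inequality. (The deficit equals ||v − Σ <v,e_j> e_j||^2, the squared distance from v to span{e_j}.)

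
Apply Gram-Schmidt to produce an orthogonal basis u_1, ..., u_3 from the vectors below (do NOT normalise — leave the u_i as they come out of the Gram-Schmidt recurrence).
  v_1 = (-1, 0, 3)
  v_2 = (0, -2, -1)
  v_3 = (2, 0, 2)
Orthogonal basis:
  u_1 = (-1, 0, 3)
  u_2 = (-3/10, -2, -1/10)
  u_3 = (96/41, -16/41, 32/41)

Apply the Gram-Schmidt recurrence
  u_1 = v_1
  u_i = v_i − Σ_{j<i} ((v_i · u_j) / (u_j · u_j)) · u_j.

Step by step this gives:
  u_1 = (-1, 0, 3)
  u_2 = (-3/10, -2, -1/10)
  u_3 = (96/41, -16/41, 32/41)

Orthogonality check:
  u_2 · u_1 = 0 (should be 0)
  u_3 · u_1 = 0 (should be 0)
  u_3 · u_2 = 0 (should be 0)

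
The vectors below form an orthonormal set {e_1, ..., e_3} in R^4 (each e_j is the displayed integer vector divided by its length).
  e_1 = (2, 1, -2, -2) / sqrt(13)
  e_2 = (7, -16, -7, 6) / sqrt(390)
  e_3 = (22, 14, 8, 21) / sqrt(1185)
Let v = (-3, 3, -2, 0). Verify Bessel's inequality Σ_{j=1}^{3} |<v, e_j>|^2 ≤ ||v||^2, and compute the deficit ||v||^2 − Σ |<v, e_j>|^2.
Σ |<v, e_j>|^2 = 1451/158; ||v||^2 = 22; deficit = 2025/158

Write each e_j = u_j / sqrt(<u_j, u_j>) where u_j is the displayed integer vector. Then <v, e_j> = <v, u_j> / sqrt(<u_j, u_j>), so |<v, e_j>|^2 = <v, u_j>^2 / <u_j, u_j>.
Coefficients: <v, e_1> = 1/sqrt(13), <v, e_2> = -55/sqrt(390), <v, e_3> = -40/sqrt(1185).
Square and sum: Σ |<v, e_j>|^2 = 1451/158.
Compute ||v||^2 = v·v = 22.
Deficit = 22 − 1451/158 = 2025/158 ≥ 0, confirming Bessel's inequality. (The deficit equals ||v − Σ <v,e_j> e_j||^2, the squared distance from v to span{e_j}.)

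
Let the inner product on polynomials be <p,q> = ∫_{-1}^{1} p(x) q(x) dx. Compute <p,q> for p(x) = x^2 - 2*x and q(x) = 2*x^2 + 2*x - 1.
<p,q> = -38/15

Expand the product: p(x)·q(x) = 2*x^4 - 2*x^3 - 5*x^2 + 2*x.
∫_{-1}^{1} of each monomial x^k gives [2/(k+1) if k even, 0 if k odd]. Integrating term-by-term (or equivalently evaluating the antiderivative F(x) = 2*x^5/5 - x^4/2 - 5*x^3/3 + x^2 at the endpoints):
  F(1) − F(−1) = -23/30 − (53/30) = -38/15.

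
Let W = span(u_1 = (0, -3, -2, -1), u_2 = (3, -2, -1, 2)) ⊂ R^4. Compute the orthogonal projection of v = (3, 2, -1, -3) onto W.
proj_W(v) = (1/12, 7/36, 5/36, 5/36)

Set up U = [u_1 | ... | u_2] ∈ R^(4×2). The projector onto W = col(U) is P = U (U^T U)^(-1) U^T.
Compute U^T U =
  [14, 6]
  [6, 18],
and U^T v = (-1, 0).
Solve U^T U · c = U^T v for the coefficients: c = (-1/12, 1/36). The projection is proj_W(v) = U c.
Check: (v - proj_W(v)) · u_1 = 0  (should be 0).
Check: (v - proj_W(v)) · u_2 = 0  (should be 0).
Result: proj_W(v) = (1/12, 7/36, 5/36, 5/36).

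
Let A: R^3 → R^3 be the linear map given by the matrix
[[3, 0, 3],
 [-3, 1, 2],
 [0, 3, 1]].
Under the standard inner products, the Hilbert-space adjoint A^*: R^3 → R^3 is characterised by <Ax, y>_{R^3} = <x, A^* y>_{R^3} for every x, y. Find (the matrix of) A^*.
A^* = A^T =
[[3, -3, 0],
 [0, 1, 3],
 [3, 2, 1]]

For real matrices with standard dot products, the defining identity <Ax, y> = <x, A^* y> gives (Ax)^T y = x^T (A^*) y, i.e. x^T A^T y = x^T (A^*) y. Since this holds for all x, y, we must have A^* = A^T. Therefore
A^* =
[[3, -3, 0],
 [0, 1, 3],
 [3, 2, 1]].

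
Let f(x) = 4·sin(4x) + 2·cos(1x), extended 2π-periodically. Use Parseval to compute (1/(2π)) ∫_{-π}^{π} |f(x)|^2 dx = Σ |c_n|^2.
Σ |c_n|^2 = 10

Expand |f|^2 and use orthogonality of {sin(nx), cos(mx)} on [-π, π]:
  ∫_{-π}^{π} sin(nx)^2 dx = π, ∫ cos(mx)^2 dx = π, and cross terms integrate to 0.
So ∫_{-π}^{π} f(x)^2 dx = 4^2 · π + 2^2 · π = (16 + 4)π.
Divide by 2π: (16 + 4)/2 = 10.
By Parseval, this equals Σ |c_n|^2.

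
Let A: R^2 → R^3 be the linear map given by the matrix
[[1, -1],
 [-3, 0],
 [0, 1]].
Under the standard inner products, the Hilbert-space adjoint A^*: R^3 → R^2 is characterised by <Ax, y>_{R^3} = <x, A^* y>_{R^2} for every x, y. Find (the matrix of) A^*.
A^* = A^T =
[[1, -3, 0],
 [-1, 0, 1]]

For real matrices with standard dot products, the defining identity <Ax, y> = <x, A^* y> gives (Ax)^T y = x^T (A^*) y, i.e. x^T A^T y = x^T (A^*) y. Since this holds for all x, y, we must have A^* = A^T. Therefore
A^* =
[[1, -3, 0],
 [-1, 0, 1]].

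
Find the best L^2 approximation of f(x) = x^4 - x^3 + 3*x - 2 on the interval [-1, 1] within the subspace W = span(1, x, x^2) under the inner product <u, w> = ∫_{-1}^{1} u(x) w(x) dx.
g(x) = 6*x^2/7 + 12*x/5 - 73/35

The best approximation g ∈ W is the orthogonal projection of f onto W. Writing g = a_0 + a_1 x + a_2 x^2, the coefficients solve the normal equations G · a = b where
  G_{ij} = <φ_i, φ_j> and b_i = <f, φ_i>, with φ_0 = 1, φ_1 = x, φ_2 = x^2.
G =
  [2, 0, 2/3]
  [0, 2/3, 0]
  [2/3, 0, 2/5],
b = (-18/5, 8/5, -22/21).
Solving gives a_0 = -73/35, a_1 = 12/5, a_2 = 6/7, so
  g(x) = 6*x^2/7 + 12*x/5 - 73/35.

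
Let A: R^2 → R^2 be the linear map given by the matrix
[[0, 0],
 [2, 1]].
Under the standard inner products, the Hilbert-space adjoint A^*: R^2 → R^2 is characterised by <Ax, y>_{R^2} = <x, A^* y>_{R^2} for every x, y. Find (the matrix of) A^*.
A^* = A^T =
[[0, 2],
 [0, 1]]

For real matrices with standard dot products, the defining identity <Ax, y> = <x, A^* y> gives (Ax)^T y = x^T (A^*) y, i.e. x^T A^T y = x^T (A^*) y. Since this holds for all x, y, we must have A^* = A^T. Therefore
A^* =
[[0, 2],
 [0, 1]].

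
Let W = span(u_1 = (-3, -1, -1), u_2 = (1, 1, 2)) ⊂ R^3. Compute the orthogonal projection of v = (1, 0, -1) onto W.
proj_W(v) = (31/30, -1/6, -14/15)

Set up U = [u_1 | ... | u_2] ∈ R^(3×2). The projector onto W = col(U) is P = U (U^T U)^(-1) U^T.
Compute U^T U =
  [11, -6]
  [-6, 6],
and U^T v = (-2, -1).
Solve U^T U · c = U^T v for the coefficients: c = (-3/5, -23/30). The projection is proj_W(v) = U c.
Check: (v - proj_W(v)) · u_1 = 0  (should be 0).
Check: (v - proj_W(v)) · u_2 = 0  (should be 0).
Result: proj_W(v) = (31/30, -1/6, -14/15).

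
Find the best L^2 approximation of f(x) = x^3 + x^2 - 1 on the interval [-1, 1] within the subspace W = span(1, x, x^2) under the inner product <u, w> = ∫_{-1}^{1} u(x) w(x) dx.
g(x) = x^2 + 3*x/5 - 1

The best approximation g ∈ W is the orthogonal projection of f onto W. Writing g = a_0 + a_1 x + a_2 x^2, the coefficients solve the normal equations G · a = b where
  G_{ij} = <φ_i, φ_j> and b_i = <f, φ_i>, with φ_0 = 1, φ_1 = x, φ_2 = x^2.
G =
  [2, 0, 2/3]
  [0, 2/3, 0]
  [2/3, 0, 2/5],
b = (-4/3, 2/5, -4/15).
Solving gives a_0 = -1, a_1 = 3/5, a_2 = 1, so
  g(x) = x^2 + 3*x/5 - 1.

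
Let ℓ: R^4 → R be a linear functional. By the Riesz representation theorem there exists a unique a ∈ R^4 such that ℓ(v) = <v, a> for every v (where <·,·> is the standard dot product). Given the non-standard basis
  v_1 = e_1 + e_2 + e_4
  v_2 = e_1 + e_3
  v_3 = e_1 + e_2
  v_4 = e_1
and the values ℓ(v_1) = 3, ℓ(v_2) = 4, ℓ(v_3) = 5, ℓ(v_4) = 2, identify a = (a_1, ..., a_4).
a = (2, 3, 2, -2)

Write a = (a_1, ..., a_4) in the standard basis. For each basis vector v_i, ℓ(v_i) = <v_i, a> is a linear equation in the a_j's. Collect the n equations into a matrix system V a = ℓ, where row i of V is v_i (expressed in the standard basis). Since V is invertible (lower-triangular with 1s on the diagonal, up to permutation), solve by back-substitution:
  V =
[[1, 1, 0, 1],
 [1, 0, 1, 0],
 [1, 1, 0, 0],
 [1, 0, 0, 0]]
  V a = (3, 4, 5, 2)
Solving gives a = (2, 3, 2, -2).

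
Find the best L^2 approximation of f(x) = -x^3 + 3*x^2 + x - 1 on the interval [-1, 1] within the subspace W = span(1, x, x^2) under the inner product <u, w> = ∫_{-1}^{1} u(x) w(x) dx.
g(x) = 3*x^2 + 2*x/5 - 1

The best approximation g ∈ W is the orthogonal projection of f onto W. Writing g = a_0 + a_1 x + a_2 x^2, the coefficients solve the normal equations G · a = b where
  G_{ij} = <φ_i, φ_j> and b_i = <f, φ_i>, with φ_0 = 1, φ_1 = x, φ_2 = x^2.
G =
  [2, 0, 2/3]
  [0, 2/3, 0]
  [2/3, 0, 2/5],
b = (0, 4/15, 8/15).
Solving gives a_0 = -1, a_1 = 2/5, a_2 = 3, so
  g(x) = 3*x^2 + 2*x/5 - 1.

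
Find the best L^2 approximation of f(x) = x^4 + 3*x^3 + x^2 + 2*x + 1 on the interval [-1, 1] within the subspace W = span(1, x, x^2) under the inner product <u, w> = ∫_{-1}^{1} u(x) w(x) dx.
g(x) = 13*x^2/7 + 19*x/5 + 32/35

The best approximation g ∈ W is the orthogonal projection of f onto W. Writing g = a_0 + a_1 x + a_2 x^2, the coefficients solve the normal equations G · a = b where
  G_{ij} = <φ_i, φ_j> and b_i = <f, φ_i>, with φ_0 = 1, φ_1 = x, φ_2 = x^2.
G =
  [2, 0, 2/3]
  [0, 2/3, 0]
  [2/3, 0, 2/5],
b = (46/15, 38/15, 142/105).
Solving gives a_0 = 32/35, a_1 = 19/5, a_2 = 13/7, so
  g(x) = 13*x^2/7 + 19*x/5 + 32/35.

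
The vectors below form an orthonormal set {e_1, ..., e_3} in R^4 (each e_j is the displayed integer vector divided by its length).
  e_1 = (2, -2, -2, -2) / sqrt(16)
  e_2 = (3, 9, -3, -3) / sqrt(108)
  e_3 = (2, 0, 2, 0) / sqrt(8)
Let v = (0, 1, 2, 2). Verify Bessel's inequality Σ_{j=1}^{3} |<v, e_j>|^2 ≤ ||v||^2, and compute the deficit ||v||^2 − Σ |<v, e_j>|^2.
Σ |<v, e_j>|^2 = 25/3; ||v||^2 = 9; deficit = 2/3

Write each e_j = u_j / sqrt(<u_j, u_j>) where u_j is the displayed integer vector. Then <v, e_j> = <v, u_j> / sqrt(<u_j, u_j>), so |<v, e_j>|^2 = <v, u_j>^2 / <u_j, u_j>.
Coefficients: <v, e_1> = -10/sqrt(16), <v, e_2> = -3/sqrt(108), <v, e_3> = 4/sqrt(8).
Square and sum: Σ |<v, e_j>|^2 = 25/3.
Compute ||v||^2 = v·v = 9.
Deficit = 9 − 25/3 = 2/3 ≥ 0, confirming Bessel's inequality. (The deficit equals ||v − Σ <v,e_j> e_j||^2, the squared distance from v to span{e_j}.)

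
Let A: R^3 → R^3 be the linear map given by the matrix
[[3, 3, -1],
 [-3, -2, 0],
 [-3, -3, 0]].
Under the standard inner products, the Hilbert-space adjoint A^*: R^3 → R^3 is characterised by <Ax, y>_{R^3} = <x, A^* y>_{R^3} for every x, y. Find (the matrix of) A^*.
A^* = A^T =
[[3, -3, -3],
 [3, -2, -3],
 [-1, 0, 0]]

For real matrices with standard dot products, the defining identity <Ax, y> = <x, A^* y> gives (Ax)^T y = x^T (A^*) y, i.e. x^T A^T y = x^T (A^*) y. Since this holds for all x, y, we must have A^* = A^T. Therefore
A^* =
[[3, -3, -3],
 [3, -2, -3],
 [-1, 0, 0]].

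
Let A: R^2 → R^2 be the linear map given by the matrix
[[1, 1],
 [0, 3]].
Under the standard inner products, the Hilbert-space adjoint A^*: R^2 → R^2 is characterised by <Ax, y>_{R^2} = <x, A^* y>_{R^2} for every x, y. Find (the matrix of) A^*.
A^* = A^T =
[[1, 0],
 [1, 3]]

For real matrices with standard dot products, the defining identity <Ax, y> = <x, A^* y> gives (Ax)^T y = x^T (A^*) y, i.e. x^T A^T y = x^T (A^*) y. Since this holds for all x, y, we must have A^* = A^T. Therefore
A^* =
[[1, 0],
 [1, 3]].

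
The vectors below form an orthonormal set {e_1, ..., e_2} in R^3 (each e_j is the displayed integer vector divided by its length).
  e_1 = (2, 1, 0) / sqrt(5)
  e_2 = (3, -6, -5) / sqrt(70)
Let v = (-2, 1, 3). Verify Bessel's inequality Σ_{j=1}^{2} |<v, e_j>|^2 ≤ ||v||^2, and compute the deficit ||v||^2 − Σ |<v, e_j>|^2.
Σ |<v, e_j>|^2 = 171/14; ||v||^2 = 14; deficit = 25/14

Write each e_j = u_j / sqrt(<u_j, u_j>) where u_j is the displayed integer vector. Then <v, e_j> = <v, u_j> / sqrt(<u_j, u_j>), so |<v, e_j>|^2 = <v, u_j>^2 / <u_j, u_j>.
Coefficients: <v, e_1> = -3/sqrt(5), <v, e_2> = -27/sqrt(70).
Square and sum: Σ |<v, e_j>|^2 = 171/14.
Compute ||v||^2 = v·v = 14.
Deficit = 14 − 171/14 = 25/14 ≥ 0, confirming Bessel's inequality. (The deficit equals ||v − Σ <v,e_j> e_j||^2, the squared distance from v to span{e_j}.)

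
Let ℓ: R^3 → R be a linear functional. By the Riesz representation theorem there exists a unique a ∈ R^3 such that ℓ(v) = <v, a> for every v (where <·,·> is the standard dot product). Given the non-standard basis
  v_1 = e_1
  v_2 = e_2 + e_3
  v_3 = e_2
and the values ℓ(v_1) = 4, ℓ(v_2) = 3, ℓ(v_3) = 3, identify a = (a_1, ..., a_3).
a = (4, 3, 0)

Write a = (a_1, ..., a_3) in the standard basis. For each basis vector v_i, ℓ(v_i) = <v_i, a> is a linear equation in the a_j's. Collect the n equations into a matrix system V a = ℓ, where row i of V is v_i (expressed in the standard basis). Since V is invertible (lower-triangular with 1s on the diagonal, up to permutation), solve by back-substitution:
  V =
[[1, 0, 0],
 [0, 1, 1],
 [0, 1, 0]]
  V a = (4, 3, 3)
Solving gives a = (4, 3, 0).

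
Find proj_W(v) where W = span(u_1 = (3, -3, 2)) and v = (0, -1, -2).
proj_W(v) = (-3/22, 3/22, -1/11)

Set up U = [u_1 | ... | u_1] ∈ R^(3×1). The projector onto W = col(U) is P = U (U^T U)^(-1) U^T.
Compute U^T U =
  [22],
and U^T v = (-1).
Solve U^T U · c = U^T v for the coefficients: c = (-1/22). The projection is proj_W(v) = U c.
Check: (v - proj_W(v)) · u_1 = 0  (should be 0).
Result: proj_W(v) = (-3/22, 3/22, -1/11).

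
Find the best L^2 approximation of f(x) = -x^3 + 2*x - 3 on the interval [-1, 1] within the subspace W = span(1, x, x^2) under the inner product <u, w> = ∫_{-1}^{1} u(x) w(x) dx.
g(x) = 7*x/5 - 3

The best approximation g ∈ W is the orthogonal projection of f onto W. Writing g = a_0 + a_1 x + a_2 x^2, the coefficients solve the normal equations G · a = b where
  G_{ij} = <φ_i, φ_j> and b_i = <f, φ_i>, with φ_0 = 1, φ_1 = x, φ_2 = x^2.
G =
  [2, 0, 2/3]
  [0, 2/3, 0]
  [2/3, 0, 2/5],
b = (-6, 14/15, -2).
Solving gives a_0 = -3, a_1 = 7/5, a_2 = 0, so
  g(x) = 7*x/5 - 3.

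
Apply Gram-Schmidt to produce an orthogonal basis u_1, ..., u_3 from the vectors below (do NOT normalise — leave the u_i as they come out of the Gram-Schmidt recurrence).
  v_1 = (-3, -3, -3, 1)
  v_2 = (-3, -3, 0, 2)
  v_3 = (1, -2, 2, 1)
Orthogonal basis:
  u_1 = (-3, -3, -3, 1)
  u_2 = (-6/7, -6/7, 15/7, 9/7)
  u_3 = (3/2, -3/2, 0, 0)

Apply the Gram-Schmidt recurrence
  u_1 = v_1
  u_i = v_i − Σ_{j<i} ((v_i · u_j) / (u_j · u_j)) · u_j.

Step by step this gives:
  u_1 = (-3, -3, -3, 1)
  u_2 = (-6/7, -6/7, 15/7, 9/7)
  u_3 = (3/2, -3/2, 0, 0)

Orthogonality check:
  u_2 · u_1 = 0 (should be 0)
  u_3 · u_1 = 0 (should be 0)
  u_3 · u_2 = 0 (should be 0)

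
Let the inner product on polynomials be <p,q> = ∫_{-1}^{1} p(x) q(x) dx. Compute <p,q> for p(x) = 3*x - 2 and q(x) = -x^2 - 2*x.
<p,q> = -8/3

Expand the product: p(x)·q(x) = -3*x^3 - 4*x^2 + 4*x.
∫_{-1}^{1} of each monomial x^k gives [2/(k+1) if k even, 0 if k odd]. Integrating term-by-term (or equivalently evaluating the antiderivative F(x) = -3*x^4/4 - 4*x^3/3 + 2*x^2 at the endpoints):
  F(1) − F(−1) = -1/12 − (31/12) = -8/3.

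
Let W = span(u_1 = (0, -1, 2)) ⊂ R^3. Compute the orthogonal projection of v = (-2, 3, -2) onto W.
proj_W(v) = (0, 7/5, -14/5)

Set up U = [u_1 | ... | u_1] ∈ R^(3×1). The projector onto W = col(U) is P = U (U^T U)^(-1) U^T.
Compute U^T U =
  [5],
and U^T v = (-7).
Solve U^T U · c = U^T v for the coefficients: c = (-7/5). The projection is proj_W(v) = U c.
Check: (v - proj_W(v)) · u_1 = 0  (should be 0).
Result: proj_W(v) = (0, 7/5, -14/5).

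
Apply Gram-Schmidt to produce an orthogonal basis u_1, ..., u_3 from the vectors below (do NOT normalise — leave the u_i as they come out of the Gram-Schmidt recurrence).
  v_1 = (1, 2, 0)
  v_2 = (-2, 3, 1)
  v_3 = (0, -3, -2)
Orthogonal basis:
  u_1 = (1, 2, 0)
  u_2 = (-14/5, 7/5, 1)
  u_3 = (-11/27, 11/54, -77/54)

Apply the Gram-Schmidt recurrence
  u_1 = v_1
  u_i = v_i − Σ_{j<i} ((v_i · u_j) / (u_j · u_j)) · u_j.

Step by step this gives:
  u_1 = (1, 2, 0)
  u_2 = (-14/5, 7/5, 1)
  u_3 = (-11/27, 11/54, -77/54)

Orthogonality check:
  u_2 · u_1 = 0 (should be 0)
  u_3 · u_1 = 0 (should be 0)
  u_3 · u_2 = 0 (should be 0)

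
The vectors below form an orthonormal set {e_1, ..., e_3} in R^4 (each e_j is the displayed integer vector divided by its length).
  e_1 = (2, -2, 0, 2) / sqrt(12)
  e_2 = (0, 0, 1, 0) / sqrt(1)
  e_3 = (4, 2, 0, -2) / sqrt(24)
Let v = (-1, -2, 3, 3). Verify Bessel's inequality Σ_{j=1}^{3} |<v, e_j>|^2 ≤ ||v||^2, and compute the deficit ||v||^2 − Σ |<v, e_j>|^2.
Σ |<v, e_j>|^2 = 45/2; ||v||^2 = 23; deficit = 1/2

Write each e_j = u_j / sqrt(<u_j, u_j>) where u_j is the displayed integer vector. Then <v, e_j> = <v, u_j> / sqrt(<u_j, u_j>), so |<v, e_j>|^2 = <v, u_j>^2 / <u_j, u_j>.
Coefficients: <v, e_1> = 8/sqrt(12), <v, e_2> = 3/sqrt(1), <v, e_3> = -14/sqrt(24).
Square and sum: Σ |<v, e_j>|^2 = 45/2.
Compute ||v||^2 = v·v = 23.
Deficit = 23 − 45/2 = 1/2 ≥ 0, confirming Bessel's inequality. (The deficit equals ||v − Σ <v,e_j> e_j||^2, the squared distance from v to span{e_j}.)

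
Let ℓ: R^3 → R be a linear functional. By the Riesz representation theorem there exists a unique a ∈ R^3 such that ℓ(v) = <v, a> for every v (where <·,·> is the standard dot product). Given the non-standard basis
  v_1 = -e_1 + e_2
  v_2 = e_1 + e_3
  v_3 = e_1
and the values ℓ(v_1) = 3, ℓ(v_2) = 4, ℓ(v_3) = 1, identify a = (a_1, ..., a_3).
a = (1, 4, 3)

Write a = (a_1, ..., a_3) in the standard basis. For each basis vector v_i, ℓ(v_i) = <v_i, a> is a linear equation in the a_j's. Collect the n equations into a matrix system V a = ℓ, where row i of V is v_i (expressed in the standard basis). Since V is invertible (lower-triangular with 1s on the diagonal, up to permutation), solve by back-substitution:
  V =
[[-1, 1, 0],
 [1, 0, 1],
 [1, 0, 0]]
  V a = (3, 4, 1)
Solving gives a = (1, 4, 3).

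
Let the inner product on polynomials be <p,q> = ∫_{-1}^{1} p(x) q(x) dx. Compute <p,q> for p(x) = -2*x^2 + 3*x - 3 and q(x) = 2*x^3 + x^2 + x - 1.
<p,q> = 134/15

Expand the product: p(x)·q(x) = -4*x^5 + 4*x^4 - 5*x^3 + 2*x^2 - 6*x + 3.
∫_{-1}^{1} of each monomial x^k gives [2/(k+1) if k even, 0 if k odd]. Integrating term-by-term (or equivalently evaluating the antiderivative F(x) = -2*x^6/3 + 4*x^5/5 - 5*x^4/4 + 2*x^3/3 - 3*x^2 + 3*x at the endpoints):
  F(1) − F(−1) = -9/20 − (-563/60) = 134/15.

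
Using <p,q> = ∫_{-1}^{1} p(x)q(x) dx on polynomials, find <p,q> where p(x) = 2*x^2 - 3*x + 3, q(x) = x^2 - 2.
<p,q> = -178/15

Expand the product: p(x)·q(x) = 2*x^4 - 3*x^3 - x^2 + 6*x - 6.
∫_{-1}^{1} of each monomial x^k gives [2/(k+1) if k even, 0 if k odd]. Integrating term-by-term (or equivalently evaluating the antiderivative F(x) = 2*x^5/5 - 3*x^4/4 - x^3/3 + 3*x^2 - 6*x at the endpoints):
  F(1) − F(−1) = -221/60 − (491/60) = -178/15.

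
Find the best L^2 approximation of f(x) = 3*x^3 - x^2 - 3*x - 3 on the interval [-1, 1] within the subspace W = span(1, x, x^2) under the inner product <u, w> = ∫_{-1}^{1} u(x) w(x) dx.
g(x) = -x^2 - 6*x/5 - 3

The best approximation g ∈ W is the orthogonal projection of f onto W. Writing g = a_0 + a_1 x + a_2 x^2, the coefficients solve the normal equations G · a = b where
  G_{ij} = <φ_i, φ_j> and b_i = <f, φ_i>, with φ_0 = 1, φ_1 = x, φ_2 = x^2.
G =
  [2, 0, 2/3]
  [0, 2/3, 0]
  [2/3, 0, 2/5],
b = (-20/3, -4/5, -12/5).
Solving gives a_0 = -3, a_1 = -6/5, a_2 = -1, so
  g(x) = -x^2 - 6*x/5 - 3.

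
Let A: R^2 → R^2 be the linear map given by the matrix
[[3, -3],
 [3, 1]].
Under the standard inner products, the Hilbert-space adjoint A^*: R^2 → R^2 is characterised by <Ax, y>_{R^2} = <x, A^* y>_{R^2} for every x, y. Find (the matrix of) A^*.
A^* = A^T =
[[3, 3],
 [-3, 1]]

For real matrices with standard dot products, the defining identity <Ax, y> = <x, A^* y> gives (Ax)^T y = x^T (A^*) y, i.e. x^T A^T y = x^T (A^*) y. Since this holds for all x, y, we must have A^* = A^T. Therefore
A^* =
[[3, 3],
 [-3, 1]].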